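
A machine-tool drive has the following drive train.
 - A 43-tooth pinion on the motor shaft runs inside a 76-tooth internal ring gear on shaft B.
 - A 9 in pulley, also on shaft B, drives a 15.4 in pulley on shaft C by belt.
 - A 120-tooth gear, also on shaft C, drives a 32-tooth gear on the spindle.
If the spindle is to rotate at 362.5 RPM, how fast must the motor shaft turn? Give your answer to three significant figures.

292 RPM

Overall ratio R = 1.7674 × 1.7111 × 0.26667 = 0.80648.
Required input speed = output speed × R = 362.5 × 0.80648 = 292.35 RPM.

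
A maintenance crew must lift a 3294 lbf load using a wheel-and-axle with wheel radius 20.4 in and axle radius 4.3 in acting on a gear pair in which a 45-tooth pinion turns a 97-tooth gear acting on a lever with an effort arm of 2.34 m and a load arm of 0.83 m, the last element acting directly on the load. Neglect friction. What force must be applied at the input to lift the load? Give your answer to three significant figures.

114 lbf

Wheel-and-axle MA = R/r = 20.4/4.3 = 4.7442.
Gear pair MA = 97/45 = 2.1556.
Lever MA = effort arm / load arm = 2.34/0.83 = 2.8193.
Combined ideal MA = 4.7442 × 2.1556 × 2.8193 = 28.831.
Effort = load / MA = 3294 / 28.831 = 114.25 lbf.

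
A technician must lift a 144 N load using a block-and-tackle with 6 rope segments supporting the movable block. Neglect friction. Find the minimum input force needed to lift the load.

24 N

Block-and-tackle MA = number of supporting rope parts = 6.
Effort = load / MA = 144 / 6 = 24 N.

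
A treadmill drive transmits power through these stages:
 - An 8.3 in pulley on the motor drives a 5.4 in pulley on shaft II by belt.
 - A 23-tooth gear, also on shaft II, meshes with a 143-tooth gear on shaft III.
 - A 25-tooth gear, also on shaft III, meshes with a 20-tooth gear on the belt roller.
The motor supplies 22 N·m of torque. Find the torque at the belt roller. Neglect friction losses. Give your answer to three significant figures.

Belt: ratio = 5.4/8.3 = 0.6506; torque at shaft II = 22 × 0.6506 = 14.313 N·m.
Gear mesh: ratio = 143/23 = 6.2174; torque at shaft III = 14.313 × 6.2174 = 88.991 N·m.
Gear mesh: ratio = 20/25 = 0.8; torque at the belt roller = 88.991 × 0.8 = 71.193 N·m.

71.2 N·m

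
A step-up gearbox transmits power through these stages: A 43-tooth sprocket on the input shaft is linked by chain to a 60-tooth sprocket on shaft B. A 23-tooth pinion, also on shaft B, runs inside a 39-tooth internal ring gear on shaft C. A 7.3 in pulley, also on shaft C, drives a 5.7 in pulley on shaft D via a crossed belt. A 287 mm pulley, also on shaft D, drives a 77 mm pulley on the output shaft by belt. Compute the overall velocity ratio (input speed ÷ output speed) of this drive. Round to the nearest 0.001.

Each stage contributes driven/driver: chain 60/43 = 1.3953, internal gear 39/23 = 1.6957, belt 5.7/7.3 = 0.78082, belt 77/287 = 0.26829.
Overall: 1.3953 × 1.6957 × 0.78082 × 0.26829 = 0.49566.

0.496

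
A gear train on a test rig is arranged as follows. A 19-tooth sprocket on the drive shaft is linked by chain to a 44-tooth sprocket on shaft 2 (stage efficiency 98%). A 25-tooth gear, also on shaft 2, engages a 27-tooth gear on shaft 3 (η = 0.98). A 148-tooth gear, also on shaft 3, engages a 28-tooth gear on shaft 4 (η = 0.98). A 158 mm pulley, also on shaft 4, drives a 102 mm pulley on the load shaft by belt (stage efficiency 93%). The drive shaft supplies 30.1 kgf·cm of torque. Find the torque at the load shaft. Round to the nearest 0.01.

chain 44/19 = 2.3158 → τ = 30.1·2.3158·0.98 = 68.311 kgf·cm
gear mesh 27/25 = 1.08 → τ = 68.311·1.08·0.98 = 72.301 kgf·cm
gear mesh 28/148 = 0.18919 → τ = 72.301·0.18919·0.98 = 13.405 kgf·cm
belt 102/158 = 0.64557 → τ = 13.405·0.64557·0.93 = 8.048 kgf·cm

8.05 kgf·cm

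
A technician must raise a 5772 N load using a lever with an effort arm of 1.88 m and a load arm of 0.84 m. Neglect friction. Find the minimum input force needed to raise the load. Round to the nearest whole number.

2579 N

Lever MA = effort arm / load arm = 1.88/0.84 = 2.2381.
Effort = load / MA = 5772 / 2.2381 = 2579 N.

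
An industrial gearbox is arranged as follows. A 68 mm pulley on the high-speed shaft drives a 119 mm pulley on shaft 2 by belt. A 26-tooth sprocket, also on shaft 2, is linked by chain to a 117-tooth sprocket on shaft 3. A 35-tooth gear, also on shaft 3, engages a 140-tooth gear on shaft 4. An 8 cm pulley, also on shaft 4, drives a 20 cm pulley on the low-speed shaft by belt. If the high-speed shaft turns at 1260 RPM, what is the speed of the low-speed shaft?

Belt: ratio = 119/68 = 1.75, so shaft 2 turns at 1260 / 1.75 = 720 RPM.
Chain: ratio = 117/26 = 4.5, so shaft 3 turns at 720 / 4.5 = 160 RPM.
Gear mesh: ratio = 140/35 = 4, so shaft 4 turns at 160 / 4 = 40 RPM.
Belt: ratio = 20/8 = 2.5, so the low-speed shaft turns at 40 / 2.5 = 16 RPM.

16 RPM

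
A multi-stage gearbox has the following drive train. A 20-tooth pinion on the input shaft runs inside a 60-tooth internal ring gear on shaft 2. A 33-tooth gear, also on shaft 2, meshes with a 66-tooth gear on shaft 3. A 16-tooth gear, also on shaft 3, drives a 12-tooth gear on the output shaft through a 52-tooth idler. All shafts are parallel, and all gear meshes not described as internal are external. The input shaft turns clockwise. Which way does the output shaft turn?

anticlockwise

the input shaft → shaft 2: internal mesh, same direction → CW.
shaft 2 → shaft 3: external mesh, 1 reversal → CCW.
shaft 3 → the output shaft: driver → idler → driven is 2 external meshes, 2 reversals → CCW.
3 reversals in total — an odd number — so the output shaft turns opposite to the input shaft.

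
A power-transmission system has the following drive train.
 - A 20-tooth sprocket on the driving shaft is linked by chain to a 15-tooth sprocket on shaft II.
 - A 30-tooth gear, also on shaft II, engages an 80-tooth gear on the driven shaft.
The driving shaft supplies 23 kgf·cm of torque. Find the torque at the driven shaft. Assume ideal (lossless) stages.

46 kgf·cm

Chain: ratio = 15/20 = 0.75; torque at shaft II = 23 × 0.75 = 17.25 kgf·cm.
Gear mesh: ratio = 80/30 = 2.6667; torque at the driven shaft = 17.25 × 2.6667 = 46 kgf·cm.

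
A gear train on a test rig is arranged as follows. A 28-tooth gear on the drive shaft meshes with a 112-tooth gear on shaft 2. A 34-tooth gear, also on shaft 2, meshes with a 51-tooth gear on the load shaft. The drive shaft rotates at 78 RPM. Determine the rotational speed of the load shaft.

13 RPM

gear mesh 112/28 = 4 → 78/4 = 19.5 RPM
gear mesh 51/34 = 1.5 → 19.5/1.5 = 13 RPM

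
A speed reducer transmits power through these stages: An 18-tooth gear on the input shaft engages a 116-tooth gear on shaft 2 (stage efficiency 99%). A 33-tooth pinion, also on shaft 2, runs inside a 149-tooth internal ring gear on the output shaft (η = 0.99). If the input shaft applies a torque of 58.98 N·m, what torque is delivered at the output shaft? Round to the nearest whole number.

1682 N·m

gear mesh 116/18 = 6.4444 → τ = 58.98·6.4444·0.99 = 376.29 N·m
internal gear 149/33 = 4.5152 → τ = 376.29·4.5152·0.99 = 1682 N·m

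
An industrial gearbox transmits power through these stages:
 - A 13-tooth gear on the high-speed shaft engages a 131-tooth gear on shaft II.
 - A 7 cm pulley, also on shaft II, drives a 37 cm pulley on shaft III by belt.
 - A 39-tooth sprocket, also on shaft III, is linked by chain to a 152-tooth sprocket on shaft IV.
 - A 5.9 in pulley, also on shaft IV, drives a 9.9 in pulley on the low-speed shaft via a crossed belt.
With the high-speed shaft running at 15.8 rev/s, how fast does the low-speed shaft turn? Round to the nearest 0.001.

0.045 rev/s

gear mesh 131/13 = 10.077 → 15.8/10.077 = 1.5679 rev/s
belt 37/7 = 5.2857 → 1.5679/5.2857 = 0.29664 rev/s
chain 152/39 = 3.8974 → 0.29664/3.8974 = 0.076111 rev/s
belt 9.9/5.9 = 1.678 → 0.076111/1.678 = 0.045359 rev/s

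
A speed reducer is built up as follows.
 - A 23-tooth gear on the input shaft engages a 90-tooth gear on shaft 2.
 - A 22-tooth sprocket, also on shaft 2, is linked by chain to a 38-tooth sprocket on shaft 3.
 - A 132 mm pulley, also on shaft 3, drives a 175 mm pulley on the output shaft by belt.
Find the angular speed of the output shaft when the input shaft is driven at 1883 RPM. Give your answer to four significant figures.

210.1 RPM

Gear mesh: ratio = 90/23 = 3.913, so shaft 2 turns at 1883 / 3.913 = 481.21 RPM.
Chain: ratio = 38/22 = 1.7273, so shaft 3 turns at 481.21 / 1.7273 = 278.6 RPM.
Belt: ratio = 175/132 = 1.3258, so the output shaft turns at 278.6 / 1.3258 = 210.14 RPM.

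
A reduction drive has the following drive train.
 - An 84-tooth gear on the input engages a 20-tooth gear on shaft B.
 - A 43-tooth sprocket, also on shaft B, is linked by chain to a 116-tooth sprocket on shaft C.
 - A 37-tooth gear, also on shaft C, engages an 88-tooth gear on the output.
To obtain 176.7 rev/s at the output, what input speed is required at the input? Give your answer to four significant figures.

269.9 rev/s

Overall ratio R = 0.2381 × 2.6977 × 2.3784 = 1.5276.
Required input speed = output speed × R = 176.7 × 1.5276 = 269.93 rev/s.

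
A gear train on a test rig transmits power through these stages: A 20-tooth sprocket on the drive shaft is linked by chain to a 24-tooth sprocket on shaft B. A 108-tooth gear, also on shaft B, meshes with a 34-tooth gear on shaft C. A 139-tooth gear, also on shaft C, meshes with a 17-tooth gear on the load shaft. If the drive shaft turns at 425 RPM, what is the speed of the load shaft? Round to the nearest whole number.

the drive shaft → shaft B (chain, 24/20): 425 ÷ 1.2 = 354.17 RPM
shaft B → shaft C (gear mesh, 34/108): 354.17 ÷ 0.31481 = 1125 RPM
shaft C → the load shaft (gear mesh, 17/139): 1125 ÷ 0.1223 = 9198.5 RPM

9199 RPM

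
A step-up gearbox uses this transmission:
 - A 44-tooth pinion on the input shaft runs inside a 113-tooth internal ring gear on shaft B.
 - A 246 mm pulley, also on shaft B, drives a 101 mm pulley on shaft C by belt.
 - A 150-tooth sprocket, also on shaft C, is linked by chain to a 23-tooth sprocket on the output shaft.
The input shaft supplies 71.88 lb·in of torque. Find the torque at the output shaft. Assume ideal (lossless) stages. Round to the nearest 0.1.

11.6 lb·in

Internal gear: ratio = 113/44 = 2.5682; torque at shaft B = 71.88 × 2.5682 = 184.6 lb·in.
Belt: ratio = 101/246 = 0.41057; torque at shaft C = 184.6 × 0.41057 = 75.791 lb·in.
Chain: ratio = 23/150 = 0.15333; torque at the output shaft = 75.791 × 0.15333 = 11.621 lb·in.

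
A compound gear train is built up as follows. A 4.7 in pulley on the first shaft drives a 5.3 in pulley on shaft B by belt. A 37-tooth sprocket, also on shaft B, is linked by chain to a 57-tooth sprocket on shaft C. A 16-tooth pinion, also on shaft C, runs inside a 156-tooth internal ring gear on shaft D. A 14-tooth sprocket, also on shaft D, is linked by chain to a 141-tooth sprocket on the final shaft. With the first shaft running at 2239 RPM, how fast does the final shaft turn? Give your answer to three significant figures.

Belt: ratio = 5.3/4.7 = 1.1277, so shaft B turns at 2239 / 1.1277 = 1985.5 RPM.
Chain: ratio = 57/37 = 1.5405, so shaft C turns at 1985.5 / 1.5405 = 1288.9 RPM.
Internal gear: ratio = 156/16 = 9.75, so shaft D turns at 1288.9 / 9.75 = 132.19 RPM.
Chain: ratio = 141/14 = 10.071, so the final shaft turns at 132.19 / 10.071 = 13.125 RPM.

13.1 RPM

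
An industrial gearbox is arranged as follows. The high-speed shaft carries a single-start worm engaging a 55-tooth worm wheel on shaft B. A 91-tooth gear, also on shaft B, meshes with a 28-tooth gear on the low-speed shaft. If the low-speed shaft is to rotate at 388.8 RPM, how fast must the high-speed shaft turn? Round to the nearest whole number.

6580 RPM

Overall ratio R = 55 × 0.30769 = 16.923.
Required input speed = output speed × R = 388.8 × 16.923 = 6579.7 RPM.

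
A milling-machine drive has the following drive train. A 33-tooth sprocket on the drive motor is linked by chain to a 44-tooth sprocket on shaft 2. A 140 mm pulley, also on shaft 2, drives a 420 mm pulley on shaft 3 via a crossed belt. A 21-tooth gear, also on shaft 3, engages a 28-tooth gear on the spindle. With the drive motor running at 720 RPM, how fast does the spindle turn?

135 RPM

the drive motor → shaft 2 (chain, 44/33): 720 ÷ 1.3333 = 540 RPM
shaft 2 → shaft 3 (belt, 420/140): 540 ÷ 3 = 180 RPM
shaft 3 → the spindle (gear mesh, 28/21): 180 ÷ 1.3333 = 135 RPM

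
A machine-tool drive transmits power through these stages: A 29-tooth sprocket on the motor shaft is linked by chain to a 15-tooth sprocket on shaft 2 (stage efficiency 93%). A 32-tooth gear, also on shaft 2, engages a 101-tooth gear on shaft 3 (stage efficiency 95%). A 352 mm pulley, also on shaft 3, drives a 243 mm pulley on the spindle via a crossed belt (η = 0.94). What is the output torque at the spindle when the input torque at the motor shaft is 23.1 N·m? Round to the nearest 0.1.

After the chain (15/29): 23.1 × 0.51724 × 0.93 = 11.112 N·m
After the gear mesh (101/32): 11.112 × 3.1562 × 0.95 = 33.318 N·m
After the belt (243/352): 33.318 × 0.69034 × 0.94 = 21.621 N·m

21.6 N·m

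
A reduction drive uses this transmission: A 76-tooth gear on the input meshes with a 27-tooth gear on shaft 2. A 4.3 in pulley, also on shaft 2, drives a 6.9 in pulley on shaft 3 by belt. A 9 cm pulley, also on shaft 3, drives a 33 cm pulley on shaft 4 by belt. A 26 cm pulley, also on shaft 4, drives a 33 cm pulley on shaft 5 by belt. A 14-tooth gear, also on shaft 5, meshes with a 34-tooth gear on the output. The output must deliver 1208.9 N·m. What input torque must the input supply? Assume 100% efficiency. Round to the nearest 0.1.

Overall ratio R = 0.35526 × 1.6047 × 3.6667 × 1.2692 × 2.4286 = 6.4431.
Input torque = output torque / R = 1208.9 / 6.4431 = 187.63 N·m.

187.6 N·m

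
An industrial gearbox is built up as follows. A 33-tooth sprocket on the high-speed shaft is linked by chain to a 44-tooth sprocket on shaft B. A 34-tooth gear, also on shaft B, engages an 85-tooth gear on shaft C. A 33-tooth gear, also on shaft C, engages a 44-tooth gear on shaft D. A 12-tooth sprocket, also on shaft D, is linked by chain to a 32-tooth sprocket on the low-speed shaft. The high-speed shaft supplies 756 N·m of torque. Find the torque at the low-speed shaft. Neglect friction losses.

8960 N·m

chain 44/33 = 1.3333 → τ = 756·1.3333 = 1008 N·m
gear mesh 85/34 = 2.5 → τ = 1008·2.5 = 2520 N·m
gear mesh 44/33 = 1.3333 → τ = 2520·1.3333 = 3360 N·m
chain 32/12 = 2.6667 → τ = 3360·2.6667 = 8960 N·m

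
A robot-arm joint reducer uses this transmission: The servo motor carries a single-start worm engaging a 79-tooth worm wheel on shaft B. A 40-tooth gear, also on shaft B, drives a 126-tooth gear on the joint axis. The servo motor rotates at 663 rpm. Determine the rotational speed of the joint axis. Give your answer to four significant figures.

worm 79/1 = 79 → 663/79 = 8.3924 rpm
gear mesh 126/40 = 3.15 → 8.3924/3.15 = 2.6643 rpm

2.664 rpm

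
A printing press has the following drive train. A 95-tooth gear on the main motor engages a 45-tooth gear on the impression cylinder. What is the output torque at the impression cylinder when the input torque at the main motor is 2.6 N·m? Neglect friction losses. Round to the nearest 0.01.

Gear mesh: ratio = 45/95 = 0.47368; torque at the impression cylinder = 2.6 × 0.47368 = 1.2316 N·m.

1.23 N·m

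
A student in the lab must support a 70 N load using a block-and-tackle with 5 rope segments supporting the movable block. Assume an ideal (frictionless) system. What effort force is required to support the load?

14 N

Block-and-tackle MA = number of supporting rope parts = 5.
Effort = load / MA = 70 / 5 = 14 N.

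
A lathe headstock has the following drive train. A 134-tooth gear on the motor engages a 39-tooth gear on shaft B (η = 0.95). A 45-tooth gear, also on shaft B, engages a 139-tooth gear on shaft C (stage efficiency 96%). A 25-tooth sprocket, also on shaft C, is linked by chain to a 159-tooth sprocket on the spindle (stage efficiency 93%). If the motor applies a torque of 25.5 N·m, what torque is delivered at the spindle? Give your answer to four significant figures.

After the gear mesh (39/134): 25.5 × 0.29104 × 0.95 = 7.0506 N·m
After the gear mesh (139/45): 7.0506 × 3.0889 × 0.96 = 20.907 N·m
After the chain (159/25): 20.907 × 6.36 × 0.93 = 123.66 N·m

123.7 N·m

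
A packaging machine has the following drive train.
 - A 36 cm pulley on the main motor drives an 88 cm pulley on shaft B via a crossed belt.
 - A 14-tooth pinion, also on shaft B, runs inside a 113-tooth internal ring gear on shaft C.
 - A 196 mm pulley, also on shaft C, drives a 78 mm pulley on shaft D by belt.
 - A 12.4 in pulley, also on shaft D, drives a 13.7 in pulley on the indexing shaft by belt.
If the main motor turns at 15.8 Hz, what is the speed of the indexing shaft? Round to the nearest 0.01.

the main motor → shaft B (belt, 88/36): 15.8 ÷ 2.4444 = 6.4636 Hz
shaft B → shaft C (internal gear, 113/14): 6.4636 ÷ 8.0714 = 0.8008 Hz
shaft C → shaft D (belt, 78/196): 0.8008 ÷ 0.39796 = 2.0123 Hz
shaft D → the indexing shaft (belt, 13.7/12.4): 2.0123 ÷ 1.1048 = 1.8213 Hz

1.82 Hz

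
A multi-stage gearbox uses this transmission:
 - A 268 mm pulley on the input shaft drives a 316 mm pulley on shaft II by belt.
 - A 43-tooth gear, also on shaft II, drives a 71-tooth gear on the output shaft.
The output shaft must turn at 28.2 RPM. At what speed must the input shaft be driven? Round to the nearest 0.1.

Overall ratio R = 1.1791 × 1.6512 = 1.9469.
Required input speed = output speed × R = 28.2 × 1.9469 = 54.902 RPM.

54.9 RPM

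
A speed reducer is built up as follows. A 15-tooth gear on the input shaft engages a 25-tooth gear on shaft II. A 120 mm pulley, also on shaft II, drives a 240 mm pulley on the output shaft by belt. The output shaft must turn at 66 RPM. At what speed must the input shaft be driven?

Overall ratio R = 1.6667 × 2 = 3.3333.
Required input speed = output speed × R = 66 × 3.3333 = 220 RPM.

220 RPM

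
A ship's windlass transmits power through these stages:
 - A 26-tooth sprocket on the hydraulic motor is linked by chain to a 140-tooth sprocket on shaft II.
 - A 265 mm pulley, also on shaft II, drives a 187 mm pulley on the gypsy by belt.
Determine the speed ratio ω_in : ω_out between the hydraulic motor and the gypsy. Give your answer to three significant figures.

Each stage contributes driven/driver: chain 140/26 = 5.3846, belt 187/265 = 0.70566.
Overall: 5.3846 × 0.70566 = 3.7997.

3.80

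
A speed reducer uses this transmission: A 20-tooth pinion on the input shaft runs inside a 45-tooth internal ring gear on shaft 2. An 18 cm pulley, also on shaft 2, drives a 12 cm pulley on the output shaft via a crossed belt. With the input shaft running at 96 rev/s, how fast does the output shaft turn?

64 rev/s

internal gear 45/20 = 2.25 → 96/2.25 = 42.667 rev/s
belt 12/18 = 0.66667 → 42.667/0.66667 = 64 rev/s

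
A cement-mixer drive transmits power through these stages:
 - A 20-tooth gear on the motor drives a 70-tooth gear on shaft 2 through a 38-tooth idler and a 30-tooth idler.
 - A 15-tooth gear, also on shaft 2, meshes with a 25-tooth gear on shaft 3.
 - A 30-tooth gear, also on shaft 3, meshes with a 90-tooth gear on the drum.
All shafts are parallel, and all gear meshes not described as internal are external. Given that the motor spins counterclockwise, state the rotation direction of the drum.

clockwise

the motor → shaft 2: driver → idler → idler → driven is 3 external meshes, 3 reversals → CW.
shaft 2 → shaft 3: external mesh, 1 reversal → CCW.
shaft 3 → the drum: external mesh, 1 reversal → CW.
5 reversals in total — an odd number — so the drum turns opposite to the motor.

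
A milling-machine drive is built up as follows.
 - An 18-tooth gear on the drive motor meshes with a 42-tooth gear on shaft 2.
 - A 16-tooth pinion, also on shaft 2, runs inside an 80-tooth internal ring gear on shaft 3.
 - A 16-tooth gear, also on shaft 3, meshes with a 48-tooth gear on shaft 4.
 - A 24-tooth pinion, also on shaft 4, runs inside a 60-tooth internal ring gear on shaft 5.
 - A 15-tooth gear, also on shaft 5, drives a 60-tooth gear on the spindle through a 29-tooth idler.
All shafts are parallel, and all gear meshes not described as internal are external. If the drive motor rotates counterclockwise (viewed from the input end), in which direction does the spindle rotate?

counterclockwise

the drive motor → shaft 2: external mesh, 1 reversal → CW.
shaft 2 → shaft 3: internal mesh, same direction → CW.
shaft 3 → shaft 4: external mesh, 1 reversal → CCW.
shaft 4 → shaft 5: internal mesh, same direction → CCW.
shaft 5 → the spindle: driver → idler → driven is 2 external meshes, 2 reversals → CCW.
4 reversals in total — an even number — so the spindle turns the same way as the drive motor.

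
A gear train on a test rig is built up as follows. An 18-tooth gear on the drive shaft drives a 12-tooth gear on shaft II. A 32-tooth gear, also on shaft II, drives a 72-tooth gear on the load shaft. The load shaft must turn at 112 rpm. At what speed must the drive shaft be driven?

Overall ratio R = 0.66667 × 2.25 = 1.5.
Required input speed = output speed × R = 112 × 1.5 = 168 rpm.

168 rpm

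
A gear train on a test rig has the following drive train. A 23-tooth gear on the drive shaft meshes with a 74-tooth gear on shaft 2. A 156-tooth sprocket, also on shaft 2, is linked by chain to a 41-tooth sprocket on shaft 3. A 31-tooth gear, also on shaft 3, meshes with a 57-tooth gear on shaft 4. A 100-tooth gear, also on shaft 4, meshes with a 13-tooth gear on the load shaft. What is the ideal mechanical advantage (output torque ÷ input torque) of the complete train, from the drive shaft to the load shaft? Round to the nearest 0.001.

Each stage contributes driven/driver: gear mesh 74/23 = 3.2174, chain 41/156 = 0.26282, gear mesh 57/31 = 1.8387, gear mesh 13/100 = 0.13.
Overall: 3.2174 × 0.26282 × 1.8387 × 0.13 = 0.20212.

0.202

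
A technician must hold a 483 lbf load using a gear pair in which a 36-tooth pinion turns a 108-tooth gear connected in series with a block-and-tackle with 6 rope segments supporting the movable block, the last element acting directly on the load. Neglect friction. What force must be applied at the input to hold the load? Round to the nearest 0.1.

Gear pair MA = 108/36 = 3.
Block-and-tackle MA = number of supporting rope parts = 6.
Combined ideal MA = 3 × 6 = 18.
Effort = load / MA = 483 / 18 = 26.833 lbf.

26.8 lbf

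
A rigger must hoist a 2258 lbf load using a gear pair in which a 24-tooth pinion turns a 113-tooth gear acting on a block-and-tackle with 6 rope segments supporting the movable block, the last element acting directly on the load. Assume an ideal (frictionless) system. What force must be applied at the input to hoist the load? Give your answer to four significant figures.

79.93 lbf

Gear pair MA = 113/24 = 4.7083.
Block-and-tackle MA = number of supporting rope parts = 6.
Combined ideal MA = 4.7083 × 6 = 28.25.
Effort = load / MA = 2258 / 28.25 = 79.929 lbf.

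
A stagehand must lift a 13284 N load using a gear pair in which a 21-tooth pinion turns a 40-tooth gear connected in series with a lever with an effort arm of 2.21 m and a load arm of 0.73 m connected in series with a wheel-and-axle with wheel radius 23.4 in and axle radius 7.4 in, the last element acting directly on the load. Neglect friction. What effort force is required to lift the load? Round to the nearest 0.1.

728.5 N

Gear pair MA = 40/21 = 1.9048.
Lever MA = effort arm / load arm = 2.21/0.73 = 3.0274.
Wheel-and-axle MA = R/r = 23.4/7.4 = 3.1622.
Combined ideal MA = 1.9048 × 3.0274 × 3.1622 = 18.235.
Effort = load / MA = 13284 / 18.235 = 728.51 N.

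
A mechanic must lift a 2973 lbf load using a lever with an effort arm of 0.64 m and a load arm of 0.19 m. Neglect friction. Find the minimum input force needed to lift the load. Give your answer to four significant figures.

Lever MA = effort arm / load arm = 0.64/0.19 = 3.3684.
Effort = load / MA = 2973 / 3.3684 = 882.61 lbf.

882.6 lbf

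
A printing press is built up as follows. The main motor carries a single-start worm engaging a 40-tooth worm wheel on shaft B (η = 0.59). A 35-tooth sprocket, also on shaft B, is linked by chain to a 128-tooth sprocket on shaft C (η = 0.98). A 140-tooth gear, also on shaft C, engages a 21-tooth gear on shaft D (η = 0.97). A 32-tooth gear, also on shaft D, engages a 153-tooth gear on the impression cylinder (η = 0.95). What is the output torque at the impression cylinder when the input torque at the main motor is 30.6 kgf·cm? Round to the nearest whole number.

1711 kgf·cm

worm 40/1 = 40 → τ = 30.6·40·0.59 = 722.16 kgf·cm
chain 128/35 = 3.6571 → τ = 722.16·3.6571·0.98 = 2588.2 kgf·cm
gear mesh 21/140 = 0.15 → τ = 2588.2·0.15·0.97 = 376.59 kgf·cm
gear mesh 153/32 = 4.7812 → τ = 376.59·4.7812·0.95 = 1710.5 kgf·cm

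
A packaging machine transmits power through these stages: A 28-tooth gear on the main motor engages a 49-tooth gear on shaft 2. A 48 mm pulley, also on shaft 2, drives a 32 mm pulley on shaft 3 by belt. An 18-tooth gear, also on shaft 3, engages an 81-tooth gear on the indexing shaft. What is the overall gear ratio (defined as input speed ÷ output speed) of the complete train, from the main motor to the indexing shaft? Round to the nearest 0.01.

Each stage contributes driven/driver: gear mesh 49/28 = 1.75, belt 32/48 = 0.66667, gear mesh 81/18 = 4.5.
Overall: 1.75 × 0.66667 × 4.5 = 5.25.

5.25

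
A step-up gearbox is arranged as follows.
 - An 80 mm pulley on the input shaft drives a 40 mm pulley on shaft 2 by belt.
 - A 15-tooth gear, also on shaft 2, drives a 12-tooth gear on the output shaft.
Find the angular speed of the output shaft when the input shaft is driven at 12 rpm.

30 rpm

the input shaft → shaft 2 (belt, 40/80): 12 ÷ 0.5 = 24 rpm
shaft 2 → the output shaft (gear mesh, 12/15): 24 ÷ 0.8 = 30 rpm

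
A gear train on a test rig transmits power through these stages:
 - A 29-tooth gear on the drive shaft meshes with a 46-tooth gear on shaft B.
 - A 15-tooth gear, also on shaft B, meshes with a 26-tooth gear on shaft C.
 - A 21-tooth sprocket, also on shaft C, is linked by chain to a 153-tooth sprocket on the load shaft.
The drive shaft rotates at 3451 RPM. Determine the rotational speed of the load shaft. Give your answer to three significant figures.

the drive shaft → shaft B (gear mesh, 46/29): 3451 ÷ 1.5862 = 2175.6 RPM
shaft B → shaft C (gear mesh, 26/15): 2175.6 ÷ 1.7333 = 1255.2 RPM
shaft C → the load shaft (chain, 153/21): 1255.2 ÷ 7.2857 = 172.28 RPM

172 RPM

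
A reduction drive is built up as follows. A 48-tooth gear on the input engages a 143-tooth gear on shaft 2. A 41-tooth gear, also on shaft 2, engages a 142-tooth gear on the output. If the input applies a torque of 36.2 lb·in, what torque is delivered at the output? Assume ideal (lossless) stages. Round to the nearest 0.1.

After the gear mesh (143/48): 36.2 × 2.9792 = 107.85 lb·in
After the gear mesh (142/41): 107.85 × 3.4634 = 373.51 lb·in

373.5 lb·in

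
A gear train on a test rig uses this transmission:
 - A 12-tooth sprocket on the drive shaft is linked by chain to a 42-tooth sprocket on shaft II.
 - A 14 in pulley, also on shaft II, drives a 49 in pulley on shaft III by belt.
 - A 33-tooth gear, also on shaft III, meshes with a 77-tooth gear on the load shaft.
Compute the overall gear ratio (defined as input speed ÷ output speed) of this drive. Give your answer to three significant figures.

Each stage contributes driven/driver: chain 42/12 = 3.5, belt 49/14 = 3.5, gear mesh 77/33 = 2.3333.
Overall: 3.5 × 3.5 × 2.3333 = 28.583.

28.6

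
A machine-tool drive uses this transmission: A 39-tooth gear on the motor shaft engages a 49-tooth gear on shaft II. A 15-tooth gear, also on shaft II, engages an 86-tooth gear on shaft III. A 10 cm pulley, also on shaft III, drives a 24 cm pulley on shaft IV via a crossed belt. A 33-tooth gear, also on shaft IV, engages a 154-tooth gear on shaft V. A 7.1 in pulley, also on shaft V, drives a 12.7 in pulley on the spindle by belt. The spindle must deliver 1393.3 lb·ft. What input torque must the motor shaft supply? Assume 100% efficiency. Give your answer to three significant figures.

Overall ratio R = 1.2564 × 5.7333 × 2.4 × 4.6667 × 1.7887 = 144.31.
Input torque = output torque / R = 1393.3 / 144.31 = 9.6548 lb·ft.

9.65 lb·ft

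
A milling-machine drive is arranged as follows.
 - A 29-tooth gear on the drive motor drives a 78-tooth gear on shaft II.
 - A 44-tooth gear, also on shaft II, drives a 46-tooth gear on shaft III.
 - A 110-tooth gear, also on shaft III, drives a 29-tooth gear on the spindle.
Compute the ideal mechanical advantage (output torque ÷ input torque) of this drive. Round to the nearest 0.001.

0.741

Each stage contributes driven/driver: gear mesh 78/29 = 2.6897, gear mesh 46/44 = 1.0455, gear mesh 29/110 = 0.26364.
Overall: 2.6897 × 1.0455 × 0.26364 = 0.74132.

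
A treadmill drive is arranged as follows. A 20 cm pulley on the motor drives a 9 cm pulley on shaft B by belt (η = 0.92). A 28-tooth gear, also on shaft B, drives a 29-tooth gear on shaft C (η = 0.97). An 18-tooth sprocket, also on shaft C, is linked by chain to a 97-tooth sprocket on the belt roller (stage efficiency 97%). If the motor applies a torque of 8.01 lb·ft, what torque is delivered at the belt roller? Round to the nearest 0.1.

17.4 lb·ft

After the belt (9/20): 8.01 × 0.45 × 0.92 = 3.3161 lb·ft
After the gear mesh (29/28): 3.3161 × 1.0357 × 0.97 = 3.3315 lb·ft
After the chain (97/18): 3.3315 × 5.3889 × 0.97 = 17.415 lb·ft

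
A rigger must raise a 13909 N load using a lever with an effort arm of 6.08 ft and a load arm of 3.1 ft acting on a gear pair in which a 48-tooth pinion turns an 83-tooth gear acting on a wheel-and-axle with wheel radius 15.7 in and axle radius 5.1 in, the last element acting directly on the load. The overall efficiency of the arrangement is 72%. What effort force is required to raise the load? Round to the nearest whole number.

1850 N

Lever MA = effort arm / load arm = 6.08/3.1 = 1.9613.
Gear pair MA = 83/48 = 1.7292.
Wheel-and-axle MA = R/r = 15.7/5.1 = 3.0784.
Combined ideal MA = 1.9613 × 1.7292 × 3.0784 = 10.44.
Actual MA = 10.44 × 0.72 = 7.5169.
Effort = load / actual MA = 13909 / 7.5169 = 1850.4 N.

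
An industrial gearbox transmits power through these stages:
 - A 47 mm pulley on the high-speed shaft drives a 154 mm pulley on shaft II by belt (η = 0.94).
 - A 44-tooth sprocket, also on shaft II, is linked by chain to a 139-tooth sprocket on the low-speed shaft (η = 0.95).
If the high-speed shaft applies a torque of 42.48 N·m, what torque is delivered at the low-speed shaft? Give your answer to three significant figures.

After the belt (154/47): 42.48 × 3.2766 × 0.94 = 130.84 N·m
After the chain (139/44): 130.84 × 3.1591 × 0.95 = 392.66 N·m

393 N·m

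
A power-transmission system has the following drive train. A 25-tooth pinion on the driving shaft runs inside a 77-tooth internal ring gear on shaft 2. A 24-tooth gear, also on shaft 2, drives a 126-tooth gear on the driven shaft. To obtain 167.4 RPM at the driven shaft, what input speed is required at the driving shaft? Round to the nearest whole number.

2707 RPM

Overall ratio R = 3.08 × 5.25 = 16.17.
Required input speed = output speed × R = 167.4 × 16.17 = 2706.9 RPM.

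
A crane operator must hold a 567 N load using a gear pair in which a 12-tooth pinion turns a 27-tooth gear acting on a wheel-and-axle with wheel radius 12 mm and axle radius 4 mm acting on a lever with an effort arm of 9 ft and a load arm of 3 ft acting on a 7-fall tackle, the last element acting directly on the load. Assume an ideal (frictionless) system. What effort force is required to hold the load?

4 N

Gear pair MA = 27/12 = 2.25.
Wheel-and-axle MA = R/r = 12/4 = 3.
Lever MA = effort arm / load arm = 9/3 = 3.
Block-and-tackle MA = number of supporting rope parts = 7.
Combined ideal MA = 2.25 × 3 × 3 × 7 = 141.75.
Effort = load / MA = 567 / 141.75 = 4 N.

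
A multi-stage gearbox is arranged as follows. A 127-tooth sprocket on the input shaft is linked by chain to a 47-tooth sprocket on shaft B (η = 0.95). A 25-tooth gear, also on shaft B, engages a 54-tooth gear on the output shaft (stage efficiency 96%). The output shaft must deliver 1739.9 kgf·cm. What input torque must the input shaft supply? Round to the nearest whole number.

Overall ratio R = 0.37008 × 2.16 = 0.79937; overall efficiency η = 0.95 × 0.96 = 0.9120.
Input torque = output torque / (R × η) = 1739.9 / (0.79937 × 0.9120) = 2386.6 kgf·cm.

2387 kgf·cm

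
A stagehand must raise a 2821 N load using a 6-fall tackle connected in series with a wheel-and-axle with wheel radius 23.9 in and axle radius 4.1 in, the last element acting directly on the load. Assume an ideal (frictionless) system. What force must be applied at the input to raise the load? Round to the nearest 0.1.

Block-and-tackle MA = number of supporting rope parts = 6.
Wheel-and-axle MA = R/r = 23.9/4.1 = 5.8293.
Combined ideal MA = 6 × 5.8293 = 34.976.
Effort = load / MA = 2821 / 34.976 = 80.656 N.

80.7 N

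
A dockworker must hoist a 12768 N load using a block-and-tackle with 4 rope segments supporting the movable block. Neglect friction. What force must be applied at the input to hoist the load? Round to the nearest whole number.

Block-and-tackle MA = number of supporting rope parts = 4.
Effort = load / MA = 12768 / 4 = 3192 N.

3192 N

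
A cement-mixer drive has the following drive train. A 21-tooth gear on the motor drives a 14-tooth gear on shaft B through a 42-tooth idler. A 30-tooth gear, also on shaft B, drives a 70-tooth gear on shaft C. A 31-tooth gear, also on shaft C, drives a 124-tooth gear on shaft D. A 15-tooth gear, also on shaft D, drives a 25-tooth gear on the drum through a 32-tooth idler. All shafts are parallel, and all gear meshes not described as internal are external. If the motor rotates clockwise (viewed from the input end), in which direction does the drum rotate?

the motor → shaft B: driver → idler → driven is 2 external meshes, 2 reversals → CW.
shaft B → shaft C: external mesh, 1 reversal → CCW.
shaft C → shaft D: external mesh, 1 reversal → CW.
shaft D → the drum: driver → idler → driven is 2 external meshes, 2 reversals → CW.
6 reversals in total — an even number — so the drum turns the same way as the motor.

clockwise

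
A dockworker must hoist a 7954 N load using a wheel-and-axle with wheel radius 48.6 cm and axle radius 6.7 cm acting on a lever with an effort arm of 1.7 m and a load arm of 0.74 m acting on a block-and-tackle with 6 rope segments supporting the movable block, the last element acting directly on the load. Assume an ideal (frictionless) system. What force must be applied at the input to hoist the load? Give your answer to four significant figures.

Wheel-and-axle MA = R/r = 48.6/6.7 = 7.2537.
Lever MA = effort arm / load arm = 1.7/0.74 = 2.2973.
Block-and-tackle MA = number of supporting rope parts = 6.
Combined ideal MA = 7.2537 × 2.2973 × 6 = 99.984.
Effort = load / MA = 7954 / 99.984 = 79.553 N.

79.55 N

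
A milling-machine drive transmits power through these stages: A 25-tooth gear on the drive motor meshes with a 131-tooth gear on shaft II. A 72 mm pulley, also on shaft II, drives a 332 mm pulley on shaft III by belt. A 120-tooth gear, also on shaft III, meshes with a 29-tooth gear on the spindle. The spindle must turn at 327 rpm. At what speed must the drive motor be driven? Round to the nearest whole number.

1909 rpm

Overall ratio R = 5.24 × 4.6111 × 0.24167 = 5.8392.
Required input speed = output speed × R = 327 × 5.8392 = 1909.4 rpm.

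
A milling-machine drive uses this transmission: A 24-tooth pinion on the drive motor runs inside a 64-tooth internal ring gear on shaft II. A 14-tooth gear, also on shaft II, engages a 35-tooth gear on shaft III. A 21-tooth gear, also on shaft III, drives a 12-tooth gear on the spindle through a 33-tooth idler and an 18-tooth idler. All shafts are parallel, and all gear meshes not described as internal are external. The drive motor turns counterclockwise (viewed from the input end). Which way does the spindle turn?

counterclockwise

the drive motor → shaft II: internal mesh, same direction → CCW.
shaft II → shaft III: external mesh, 1 reversal → CW.
shaft III → the spindle: driver → idler → idler → driven is 3 external meshes, 3 reversals → CCW.
4 reversals in total — an even number — so the spindle turns the same way as the drive motor.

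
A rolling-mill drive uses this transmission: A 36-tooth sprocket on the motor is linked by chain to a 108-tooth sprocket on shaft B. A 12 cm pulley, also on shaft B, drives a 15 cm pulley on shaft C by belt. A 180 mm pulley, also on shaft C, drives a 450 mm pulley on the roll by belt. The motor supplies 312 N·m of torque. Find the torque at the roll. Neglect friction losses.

chain 108/36 = 3 → τ = 312·3 = 936 N·m
belt 15/12 = 1.25 → τ = 936·1.25 = 1170 N·m
belt 450/180 = 2.5 → τ = 1170·2.5 = 2925 N·m

2925 N·m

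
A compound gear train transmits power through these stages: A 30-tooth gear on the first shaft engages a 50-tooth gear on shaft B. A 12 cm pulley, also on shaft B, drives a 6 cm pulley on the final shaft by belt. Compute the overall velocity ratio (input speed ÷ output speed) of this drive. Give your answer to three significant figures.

Each stage contributes driven/driver: gear mesh 50/30 = 1.6667, belt 6/12 = 0.5.
Overall: 1.6667 × 0.5 = 0.83333.

0.833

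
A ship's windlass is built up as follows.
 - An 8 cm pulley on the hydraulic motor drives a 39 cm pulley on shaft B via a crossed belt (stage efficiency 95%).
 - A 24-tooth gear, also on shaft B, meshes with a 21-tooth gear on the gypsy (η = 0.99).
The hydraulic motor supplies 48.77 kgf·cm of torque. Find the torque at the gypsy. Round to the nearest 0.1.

195.7 kgf·cm

After the belt (39/8): 48.77 × 4.875 × 0.95 = 225.87 kgf·cm
After the gear mesh (21/24): 225.87 × 0.875 × 0.99 = 195.66 kgf·cm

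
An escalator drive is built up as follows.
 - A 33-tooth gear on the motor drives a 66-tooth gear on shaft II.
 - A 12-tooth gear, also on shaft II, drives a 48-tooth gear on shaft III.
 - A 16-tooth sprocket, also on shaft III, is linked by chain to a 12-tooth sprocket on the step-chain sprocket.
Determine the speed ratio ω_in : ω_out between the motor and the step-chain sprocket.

Each stage contributes driven/driver: gear mesh 66/33 = 2, gear mesh 48/12 = 4, chain 12/16 = 0.75.
Overall: 2 × 4 × 0.75 = 6.

6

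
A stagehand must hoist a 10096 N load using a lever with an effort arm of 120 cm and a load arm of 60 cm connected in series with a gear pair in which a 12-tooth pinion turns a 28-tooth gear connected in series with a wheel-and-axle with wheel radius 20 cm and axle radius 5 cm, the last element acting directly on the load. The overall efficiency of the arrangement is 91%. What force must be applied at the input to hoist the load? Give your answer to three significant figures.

Lever MA = effort arm / load arm = 120/60 = 2.
Gear pair MA = 28/12 = 2.3333.
Wheel-and-axle MA = R/r = 20/5 = 4.
Combined ideal MA = 2 × 2.3333 × 4 = 18.667.
Actual MA = 18.667 × 0.91 = 16.987.
Effort = load / actual MA = 10096 / 16.987 = 594.35 N.

594 N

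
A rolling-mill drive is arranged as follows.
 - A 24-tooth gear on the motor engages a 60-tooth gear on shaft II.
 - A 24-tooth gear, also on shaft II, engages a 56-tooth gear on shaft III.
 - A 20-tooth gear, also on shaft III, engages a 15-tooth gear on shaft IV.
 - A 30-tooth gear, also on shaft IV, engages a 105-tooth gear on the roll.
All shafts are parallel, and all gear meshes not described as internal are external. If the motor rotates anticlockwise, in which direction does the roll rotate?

the motor → shaft II: external mesh, 1 reversal → CW.
shaft II → shaft III: external mesh, 1 reversal → CCW.
shaft III → shaft IV: external mesh, 1 reversal → CW.
shaft IV → the roll: external mesh, 1 reversal → CCW.
4 reversals in total — an even number — so the roll turns the same way as the motor.

anticlockwise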